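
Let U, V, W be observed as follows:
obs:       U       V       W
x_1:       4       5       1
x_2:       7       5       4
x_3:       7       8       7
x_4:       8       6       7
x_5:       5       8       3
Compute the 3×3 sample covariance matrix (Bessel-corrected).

Step 1 — column means:
  mean(U) = (4 + 7 + 7 + 8 + 5) / 5 = 31/5 = 6.2
  mean(V) = (5 + 5 + 8 + 6 + 8) / 5 = 32/5 = 6.4
  mean(W) = (1 + 4 + 7 + 7 + 3) / 5 = 22/5 = 4.4

Step 2 — sample covariance S[i,j] = (1/(n-1)) · Σ_k (x_{k,i} - mean_i) · (x_{k,j} - mean_j), with n-1 = 4.
  S[U,U] = ((-2.2)·(-2.2) + (0.8)·(0.8) + (0.8)·(0.8) + (1.8)·(1.8) + (-1.2)·(-1.2)) / 4 = 10.8/4 = 2.7
  S[U,V] = ((-2.2)·(-1.4) + (0.8)·(-1.4) + (0.8)·(1.6) + (1.8)·(-0.4) + (-1.2)·(1.6)) / 4 = 0.6/4 = 0.15
  S[U,W] = ((-2.2)·(-3.4) + (0.8)·(-0.4) + (0.8)·(2.6) + (1.8)·(2.6) + (-1.2)·(-1.4)) / 4 = 15.6/4 = 3.9
  S[V,V] = ((-1.4)·(-1.4) + (-1.4)·(-1.4) + (1.6)·(1.6) + (-0.4)·(-0.4) + (1.6)·(1.6)) / 4 = 9.2/4 = 2.3
  S[V,W] = ((-1.4)·(-3.4) + (-1.4)·(-0.4) + (1.6)·(2.6) + (-0.4)·(2.6) + (1.6)·(-1.4)) / 4 = 6.2/4 = 1.55
  S[W,W] = ((-3.4)·(-3.4) + (-0.4)·(-0.4) + (2.6)·(2.6) + (2.6)·(2.6) + (-1.4)·(-1.4)) / 4 = 27.2/4 = 6.8

S is symmetric (S[j,i] = S[i,j]). Assembling:

S = [[2.7, 0.15, 3.9],
 [0.15, 2.3, 1.55],
 [3.9, 1.55, 6.8]]


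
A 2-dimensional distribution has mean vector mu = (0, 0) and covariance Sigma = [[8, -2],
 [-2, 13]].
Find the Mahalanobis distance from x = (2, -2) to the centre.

Step 1 — centre the observation: (x - mu) = (2, -2).

Step 2 — invert Sigma. det(Sigma) = 8·13 - (-2)² = 100.
  Sigma^{-1} = (1/det) · [[d, -b], [-b, a]] = [[0.13, 0.02],
 [0.02, 0.08]].

Step 3 — form the quadratic (x - mu)^T · Sigma^{-1} · (x - mu):
  Sigma^{-1} · (x - mu) = (0.22, -0.12).
  (x - mu)^T · [Sigma^{-1} · (x - mu)] = (2)·(0.22) + (-2)·(-0.12) = 0.68.

Step 4 — take square root: d = √(0.68) ≈ 0.8246.

d(x, mu) = √(0.68) ≈ 0.8246


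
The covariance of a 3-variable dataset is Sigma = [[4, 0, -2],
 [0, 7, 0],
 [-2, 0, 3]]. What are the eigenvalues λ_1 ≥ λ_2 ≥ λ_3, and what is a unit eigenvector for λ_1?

Step 1 — characteristic polynomial p(λ) = det(λI - Sigma) = λ³ - tr·λ² + c_1·λ - det, where tr = trace, c_1 = sum of the principal 2×2 minors, det = det(Sigma):
  tr = 4 + 7 + 3 = 14,
  c_1 = (4·7 - (0)²) + (4·3 - (-2)²) + (7·3 - (0)²) = 28 + 8 + 21 = 57,
  det = 4·(7·3 - (0)²) - (0)·((0)·3 - (0)·(-2)) + (-2)·((0)·(0) - 7·(-2)) = 4·(21) - (0)·(0) + (-2)·(14) = 56.
  So p(λ) = λ³ - 14λ² + 57λ - 56.
Step 2 — look for an integer root (rational root theorem: any rational root is an integer divisor of 56). Testing λ = 7:
  p(7) = 343 - 686 + 399 - 56 = 0  ✓
  Dividing out (λ - 7): p(λ) = (λ - 7)(λ² - 7λ + 8).
Step 3 — remaining eigenvalues from the quadratic λ² - 7λ + 8 = 0:
  Δ = 7² - 4·8 = 49 - 32 = 17,  λ = (7 ± √17)/2 = (7 ± 4.1231)/2 ≈ 5.5616 or 1.4384.
  Sorted: λ_1 = 7,  λ_2 = 5.5616,  λ_3 = 1.4384  (check: sum = 14 = tr ✓).

Step 4 — unit eigenvector for λ_1 = 7: v spans the null space of (Sigma - λ_1 I), whose rows are
  r_1 = (-3, 0, -2),  r_2 = (0, 0, 0),  r_3 = (-2, 0, -4).
  v is orthogonal to every row, so take v ∝ r_1 × r_3 = ((0)·(-4) - (-2)·(0), (-2)·(-2) - (-3)·(-4), (-3)·(0) - (0)·(-2)) = (0, -8, 0).
  Rescale (divide by 8; multiply by -1 so the first nonzero entry is positive): u = (0, 1, 0).
  ||u|| = √((0)² + (1)² + (0)²) = √(1) = 1,  v_1 = u/||u|| ≈ (0, 1, 0) (||v_1|| = 1).

λ_1 = 7,  λ_2 = 5.5616,  λ_3 = 1.4384;  v_1 ≈ (0, 1, 0)


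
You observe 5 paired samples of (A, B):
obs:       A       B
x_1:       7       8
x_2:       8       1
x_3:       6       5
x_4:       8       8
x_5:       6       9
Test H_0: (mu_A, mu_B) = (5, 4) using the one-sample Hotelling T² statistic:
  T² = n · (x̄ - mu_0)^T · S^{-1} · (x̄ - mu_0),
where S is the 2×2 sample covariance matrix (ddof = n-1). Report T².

Step 1 — sample mean vector:
  mean(A) = (7 + 8 + 6 + 8 + 6) / 5 = 35/5 = 7
  mean(B) = (8 + 1 + 5 + 8 + 9) / 5 = 31/5 = 6.2
  x̄ = (7, 6.2),  deviation x̄ - mu_0 = (7, 6.2) - (5, 4) = (2, 2.2).

Step 2 — sample covariance matrix, S[i,j] = (1/(n-1)) · Σ_k (x_{k,i} - mean_i) · (x_{k,j} - mean_j), divisor n-1 = 4:
  S[A,A] = ((0)·(0) + (1)·(1) + (-1)·(-1) + (1)·(1) + (-1)·(-1)) / 4 = 4/4 = 1
  S[A,B] = ((0)·(1.8) + (1)·(-5.2) + (-1)·(-1.2) + (1)·(1.8) + (-1)·(2.8)) / 4 = -5/4 = -1.25
  S[B,B] = ((1.8)·(1.8) + (-5.2)·(-5.2) + (-1.2)·(-1.2) + (1.8)·(1.8) + (2.8)·(2.8)) / 4 = 42.8/4 = 10.7
  S = [[1, -1.25],
 [-1.25, 10.7]].

Step 3 — invert S. det(S) = 1·10.7 - (-1.25)² = 9.1375.
  S^{-1} = (1/det) · [[d, -b], [-b, a]] = [[1.171, 0.1368],
 [0.1368, 0.1094]].

Step 4 — quadratic form (x̄ - mu_0)^T · S^{-1} · (x̄ - mu_0):
  S^{-1} · (x̄ - mu_0) = (2.643, 0.5144),
  (x̄ - mu_0)^T · [...] = (2)·(2.643) + (2.2)·(0.5144) = 6.4175.

Step 5 — scale by n: T² = 5 · 6.4175 = 32.0876.

T² ≈ 32.0876


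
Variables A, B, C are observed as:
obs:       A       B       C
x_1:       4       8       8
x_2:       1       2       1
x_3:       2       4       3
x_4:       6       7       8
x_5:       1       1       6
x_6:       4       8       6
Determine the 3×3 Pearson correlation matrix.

Step 1 — column means:
  mean(A) = (4 + 1 + 2 + 6 + 1 + 4) / 6 = 18/6 = 3
  mean(B) = (8 + 2 + 4 + 7 + 1 + 8) / 6 = 30/6 = 5
  mean(C) = (8 + 1 + 3 + 8 + 6 + 6) / 6 = 32/6 = 5.3333

Step 2 — sample variances and covariances s[i,j] = (1/(n-1)) · Σ_k (x_{k,i} - mean_i) · (x_{k,j} - mean_j), with n-1 = 5:
  s[A,A] = ((1)·(1) + (-2)·(-2) + (-1)·(-1) + (3)·(3) + (-2)·(-2) + (1)·(1)) / 5 = 20/5 = 4
  s[A,B] = ((1)·(3) + (-2)·(-3) + (-1)·(-1) + (3)·(2) + (-2)·(-4) + (1)·(3)) / 5 = 27/5 = 5.4
  s[A,C] = ((1)·(2.6667) + (-2)·(-4.3333) + (-1)·(-2.3333) + (3)·(2.6667) + (-2)·(0.6667) + (1)·(0.6667)) / 5 = 21/5 = 4.2
  s[B,B] = ((3)·(3) + (-3)·(-3) + (-1)·(-1) + (2)·(2) + (-4)·(-4) + (3)·(3)) / 5 = 48/5 = 9.6
  s[B,C] = ((3)·(2.6667) + (-3)·(-4.3333) + (-1)·(-2.3333) + (2)·(2.6667) + (-4)·(0.6667) + (3)·(0.6667)) / 5 = 28/5 = 5.6
  s[C,C] = ((2.6667)·(2.6667) + (-4.3333)·(-4.3333) + (-2.3333)·(-2.3333) + (2.6667)·(2.6667) + (0.6667)·(0.6667) + (0.6667)·(0.6667)) / 5 = 39.3333/5 = 7.8667
  Sample standard deviations s_i = √(s[i,i]):
  s(A) = √(4) = 2
  s(B) = √(9.6) = 3.0984
  s(C) = √(7.8667) = 2.8048

Step 3 — r_{ij} = s_{ij} / (s_i · s_j):
  r[A,A] = 1 (diagonal).
  r[A,B] = 5.4 / (2 · 3.0984) = 5.4 / 6.1968 = 0.8714
  r[A,C] = 4.2 / (2 · 2.8048) = 4.2 / 5.6095 = 0.7487
  r[B,B] = 1 (diagonal).
  r[B,C] = 5.6 / (3.0984 · 2.8048) = 5.6 / 8.6902 = 0.6444
  r[C,C] = 1 (diagonal).

R is symmetric with unit diagonal. Assembling:

R = [[1, 0.8714, 0.7487],
 [0.8714, 1, 0.6444],
 [0.7487, 0.6444, 1]]


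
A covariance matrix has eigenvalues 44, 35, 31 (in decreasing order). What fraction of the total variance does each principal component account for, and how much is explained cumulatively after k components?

Step 1 — total variance = trace(Sigma) = Σ λ_i = 44 + 35 + 31 = 110.

Step 2 — fraction explained by component i = λ_i / Σ λ:
  PC1: 44/110 = 0.4
  PC2: 35/110 = 0.3182
  PC3: 31/110 = 0.2818

Step 3 — cumulative fraction after k components = (λ_1 + ... + λ_k) / Σ λ:
  k = 1: 44/110 = 0.4
  k = 2: (44 + 35)/110 = 79/110 = 0.7182
  k = 3: (44 + 35 + 31)/110 = 110/110 = 1

Summary (fraction, with percent):

explained: PC1 0.4 (40%), PC2 0.3182 (31.82%), PC3 0.2818 (28.18%);  cumulative: 0.4, 0.7182, 1


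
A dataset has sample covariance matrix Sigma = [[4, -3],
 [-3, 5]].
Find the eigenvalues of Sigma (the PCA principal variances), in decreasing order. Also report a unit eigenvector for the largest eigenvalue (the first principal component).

Step 1 — characteristic polynomial of 2×2 Sigma:
  det(Sigma - λI) = λ² - trace · λ + det = 0.
  trace = 4 + 5 = 9, det = 4·5 - (-3)² = 11.
Step 2 — discriminant:
  Δ = trace² - 4·det = 81 - 44 = 37.
Step 3 — eigenvalues:
  λ = (trace ± √Δ)/2 = (9 ± 6.0828)/2,
  λ_1 = 7.5414,  λ_2 = 1.4586.

Step 4 — unit eigenvector for λ_1: solve (Sigma - λ_1 I)v = 0. First row:
  (4 - 7.5414)·v_x + (-3)·v_y = 0, i.e. (-3.5414)·v_x + (-3)·v_y = 0,
  so v ∝ (b, λ_1 - a) = (-3, 3.5414); multiply by -1 so the first entry is positive: u = (3, -3.5414).
  ||u|| = √((3)² + (-3.5414)²) = √(21.5414) ≈ 4.6413,
  v_1 = u/||u|| ≈ (0.6464, -0.763) (||v_1|| = 1).

λ_1 = 7.5414,  λ_2 = 1.4586;  v_1 ≈ (0.6464, -0.763)


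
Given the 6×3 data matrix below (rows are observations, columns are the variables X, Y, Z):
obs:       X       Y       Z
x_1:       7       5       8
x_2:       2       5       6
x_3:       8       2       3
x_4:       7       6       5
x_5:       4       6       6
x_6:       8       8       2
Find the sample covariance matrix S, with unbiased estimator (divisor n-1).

Step 1 — column means:
  mean(X) = (7 + 2 + 8 + 7 + 4 + 8) / 6 = 36/6 = 6
  mean(Y) = (5 + 5 + 2 + 6 + 6 + 8) / 6 = 32/6 = 5.3333
  mean(Z) = (8 + 6 + 3 + 5 + 6 + 2) / 6 = 30/6 = 5

Step 2 — sample covariance S[i,j] = (1/(n-1)) · Σ_k (x_{k,i} - mean_i) · (x_{k,j} - mean_j), with n-1 = 5.
  S[X,X] = ((1)·(1) + (-4)·(-4) + (2)·(2) + (1)·(1) + (-2)·(-2) + (2)·(2)) / 5 = 30/5 = 6
  S[X,Y] = ((1)·(-0.3333) + (-4)·(-0.3333) + (2)·(-3.3333) + (1)·(0.6667) + (-2)·(0.6667) + (2)·(2.6667)) / 5 = -1/5 = -0.2
  S[X,Z] = ((1)·(3) + (-4)·(1) + (2)·(-2) + (1)·(0) + (-2)·(1) + (2)·(-3)) / 5 = -13/5 = -2.6
  S[Y,Y] = ((-0.3333)·(-0.3333) + (-0.3333)·(-0.3333) + (-3.3333)·(-3.3333) + (0.6667)·(0.6667) + (0.6667)·(0.6667) + (2.6667)·(2.6667)) / 5 = 19.3333/5 = 3.8667
  S[Y,Z] = ((-0.3333)·(3) + (-0.3333)·(1) + (-3.3333)·(-2) + (0.6667)·(0) + (0.6667)·(1) + (2.6667)·(-3)) / 5 = -2/5 = -0.4
  S[Z,Z] = ((3)·(3) + (1)·(1) + (-2)·(-2) + (0)·(0) + (1)·(1) + (-3)·(-3)) / 5 = 24/5 = 4.8

S is symmetric (S[j,i] = S[i,j]). Assembling:

S = [[6, -0.2, -2.6],
 [-0.2, 3.8667, -0.4],
 [-2.6, -0.4, 4.8]]


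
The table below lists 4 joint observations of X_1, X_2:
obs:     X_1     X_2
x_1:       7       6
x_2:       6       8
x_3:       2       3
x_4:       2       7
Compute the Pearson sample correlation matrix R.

Step 1 — column means:
  mean(X_1) = (7 + 6 + 2 + 2) / 4 = 17/4 = 4.25
  mean(X_2) = (6 + 8 + 3 + 7) / 4 = 24/4 = 6

Step 2 — sample variances and covariances s[i,j] = (1/(n-1)) · Σ_k (x_{k,i} - mean_i) · (x_{k,j} - mean_j), with n-1 = 3:
  s[X_1,X_1] = ((2.75)·(2.75) + (1.75)·(1.75) + (-2.25)·(-2.25) + (-2.25)·(-2.25)) / 3 = 20.75/3 = 6.9167
  s[X_1,X_2] = ((2.75)·(0) + (1.75)·(2) + (-2.25)·(-3) + (-2.25)·(1)) / 3 = 8/3 = 2.6667
  s[X_2,X_2] = ((0)·(0) + (2)·(2) + (-3)·(-3) + (1)·(1)) / 3 = 14/3 = 4.6667
  Sample standard deviations s_i = √(s[i,i]):
  s(X_1) = √(6.9167) = 2.63
  s(X_2) = √(4.6667) = 2.1602

Step 3 — r_{ij} = s_{ij} / (s_i · s_j):
  r[X_1,X_1] = 1 (diagonal).
  r[X_1,X_2] = 2.6667 / (2.63 · 2.1602) = 2.6667 / 5.6814 = 0.4694
  r[X_2,X_2] = 1 (diagonal).

R is symmetric with unit diagonal. Assembling:

R = [[1, 0.4694],
 [0.4694, 1]]


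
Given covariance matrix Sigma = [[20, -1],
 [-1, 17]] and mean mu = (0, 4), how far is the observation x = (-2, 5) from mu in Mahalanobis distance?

Step 1 — centre the observation: (x - mu) = (-2, 1).

Step 2 — invert Sigma. det(Sigma) = 20·17 - (-1)² = 339.
  Sigma^{-1} = (1/det) · [[d, -b], [-b, a]] = [[0.0501, 0.0029],
 [0.0029, 0.059]].

Step 3 — form the quadratic (x - mu)^T · Sigma^{-1} · (x - mu):
  Sigma^{-1} · (x - mu) = (-0.0973, 0.0531).
  (x - mu)^T · [Sigma^{-1} · (x - mu)] = (-2)·(-0.0973) + (1)·(0.0531) = 0.2478.

Step 4 — take square root: d = √(0.2478) ≈ 0.4978.

d(x, mu) = √(0.2478) ≈ 0.4978


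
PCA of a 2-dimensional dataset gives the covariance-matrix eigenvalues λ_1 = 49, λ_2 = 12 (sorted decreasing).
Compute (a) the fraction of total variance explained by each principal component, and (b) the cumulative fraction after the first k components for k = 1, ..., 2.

Step 1 — total variance = trace(Sigma) = Σ λ_i = 49 + 12 = 61.

Step 2 — fraction explained by component i = λ_i / Σ λ:
  PC1: 49/61 = 0.8033
  PC2: 12/61 = 0.1967

Step 3 — cumulative fraction after k components = (λ_1 + ... + λ_k) / Σ λ:
  k = 1: 49/61 = 0.8033
  k = 2: (49 + 12)/61 = 61/61 = 1

Summary (fraction, with percent):

explained: PC1 0.8033 (80.33%), PC2 0.1967 (19.67%);  cumulative: 0.8033, 1


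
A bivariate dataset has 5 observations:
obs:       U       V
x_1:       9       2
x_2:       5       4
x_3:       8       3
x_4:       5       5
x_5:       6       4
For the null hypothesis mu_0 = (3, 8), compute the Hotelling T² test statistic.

Step 1 — sample mean vector:
  mean(U) = (9 + 5 + 8 + 5 + 6) / 5 = 33/5 = 6.6
  mean(V) = (2 + 4 + 3 + 5 + 4) / 5 = 18/5 = 3.6
  x̄ = (6.6, 3.6),  deviation x̄ - mu_0 = (6.6, 3.6) - (3, 8) = (3.6, -4.4).

Step 2 — sample covariance matrix, S[i,j] = (1/(n-1)) · Σ_k (x_{k,i} - mean_i) · (x_{k,j} - mean_j), divisor n-1 = 4:
  S[U,U] = ((2.4)·(2.4) + (-1.6)·(-1.6) + (1.4)·(1.4) + (-1.6)·(-1.6) + (-0.6)·(-0.6)) / 4 = 13.2/4 = 3.3
  S[U,V] = ((2.4)·(-1.6) + (-1.6)·(0.4) + (1.4)·(-0.6) + (-1.6)·(1.4) + (-0.6)·(0.4)) / 4 = -7.8/4 = -1.95
  S[V,V] = ((-1.6)·(-1.6) + (0.4)·(0.4) + (-0.6)·(-0.6) + (1.4)·(1.4) + (0.4)·(0.4)) / 4 = 5.2/4 = 1.3
  S = [[3.3, -1.95],
 [-1.95, 1.3]].

Step 3 — invert S. det(S) = 3.3·1.3 - (-1.95)² = 0.4875.
  S^{-1} = (1/det) · [[d, -b], [-b, a]] = [[2.6667, 4],
 [4, 6.7692]].

Step 4 — quadratic form (x̄ - mu_0)^T · S^{-1} · (x̄ - mu_0):
  S^{-1} · (x̄ - mu_0) = (-8, -15.3846),
  (x̄ - mu_0)^T · [...] = (3.6)·(-8) + (-4.4)·(-15.3846) = 38.8923.

Step 5 — scale by n: T² = 5 · 38.8923 = 194.4615.

T² ≈ 194.4615


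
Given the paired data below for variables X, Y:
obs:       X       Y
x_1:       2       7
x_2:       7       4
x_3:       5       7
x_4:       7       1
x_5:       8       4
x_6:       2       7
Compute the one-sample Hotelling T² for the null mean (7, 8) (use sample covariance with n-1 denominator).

Step 1 — sample mean vector:
  mean(X) = (2 + 7 + 5 + 7 + 8 + 2) / 6 = 31/6 = 5.1667
  mean(Y) = (7 + 4 + 7 + 1 + 4 + 7) / 6 = 30/6 = 5
  x̄ = (5.1667, 5),  deviation x̄ - mu_0 = (5.1667, 5) - (7, 8) = (-1.8333, -3).

Step 2 — sample covariance matrix, S[i,j] = (1/(n-1)) · Σ_k (x_{k,i} - mean_i) · (x_{k,j} - mean_j), divisor n-1 = 5:
  S[X,X] = ((-3.1667)·(-3.1667) + (1.8333)·(1.8333) + (-0.1667)·(-0.1667) + (1.8333)·(1.8333) + (2.8333)·(2.8333) + (-3.1667)·(-3.1667)) / 5 = 34.8333/5 = 6.9667
  S[X,Y] = ((-3.1667)·(2) + (1.8333)·(-1) + (-0.1667)·(2) + (1.8333)·(-4) + (2.8333)·(-1) + (-3.1667)·(2)) / 5 = -25/5 = -5
  S[Y,Y] = ((2)·(2) + (-1)·(-1) + (2)·(2) + (-4)·(-4) + (-1)·(-1) + (2)·(2)) / 5 = 30/5 = 6
  S = [[6.9667, -5],
 [-5, 6]].

Step 3 — invert S. det(S) = 6.9667·6 - (-5)² = 16.8.
  S^{-1} = (1/det) · [[d, -b], [-b, a]] = [[0.3571, 0.2976],
 [0.2976, 0.4147]].

Step 4 — quadratic form (x̄ - mu_0)^T · S^{-1} · (x̄ - mu_0):
  S^{-1} · (x̄ - mu_0) = (-1.5476, -1.7897),
  (x̄ - mu_0)^T · [...] = (-1.8333)·(-1.5476) + (-3)·(-1.7897) = 8.2063.

Step 5 — scale by n: T² = 6 · 8.2063 = 49.2381.

T² ≈ 49.2381


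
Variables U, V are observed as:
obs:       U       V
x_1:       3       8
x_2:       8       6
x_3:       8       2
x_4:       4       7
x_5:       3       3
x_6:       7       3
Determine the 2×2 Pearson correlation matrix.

Step 1 — column means:
  mean(U) = (3 + 8 + 8 + 4 + 3 + 7) / 6 = 33/6 = 5.5
  mean(V) = (8 + 6 + 2 + 7 + 3 + 3) / 6 = 29/6 = 4.8333

Step 2 — sample variances and covariances s[i,j] = (1/(n-1)) · Σ_k (x_{k,i} - mean_i) · (x_{k,j} - mean_j), with n-1 = 5:
  s[U,U] = ((-2.5)·(-2.5) + (2.5)·(2.5) + (2.5)·(2.5) + (-1.5)·(-1.5) + (-2.5)·(-2.5) + (1.5)·(1.5)) / 5 = 29.5/5 = 5.9
  s[U,V] = ((-2.5)·(3.1667) + (2.5)·(1.1667) + (2.5)·(-2.8333) + (-1.5)·(2.1667) + (-2.5)·(-1.8333) + (1.5)·(-1.8333)) / 5 = -13.5/5 = -2.7
  s[V,V] = ((3.1667)·(3.1667) + (1.1667)·(1.1667) + (-2.8333)·(-2.8333) + (2.1667)·(2.1667) + (-1.8333)·(-1.8333) + (-1.8333)·(-1.8333)) / 5 = 30.8333/5 = 6.1667
  Sample standard deviations s_i = √(s[i,i]):
  s(U) = √(5.9) = 2.429
  s(V) = √(6.1667) = 2.4833

Step 3 — r_{ij} = s_{ij} / (s_i · s_j):
  r[U,U] = 1 (diagonal).
  r[U,V] = -2.7 / (2.429 · 2.4833) = -2.7 / 6.0319 = -0.4476
  r[V,V] = 1 (diagonal).

R is symmetric with unit diagonal. Assembling:

R = [[1, -0.4476],
 [-0.4476, 1]]


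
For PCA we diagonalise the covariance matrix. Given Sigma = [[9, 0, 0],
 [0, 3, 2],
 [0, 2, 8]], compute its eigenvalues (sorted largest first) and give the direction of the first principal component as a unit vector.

Step 1 — characteristic polynomial p(λ) = det(λI - Sigma) = λ³ - tr·λ² + c_1·λ - det, where tr = trace, c_1 = sum of the principal 2×2 minors, det = det(Sigma):
  tr = 9 + 3 + 8 = 20,
  c_1 = (9·3 - (0)²) + (9·8 - (0)²) + (3·8 - (2)²) = 27 + 72 + 20 = 119,
  det = 9·(3·8 - (2)²) - (0)·((0)·8 - (2)·(0)) + (0)·((0)·(2) - 3·(0)) = 9·(20) - (0)·(0) + (0)·(0) = 180.
  So p(λ) = λ³ - 20λ² + 119λ - 180.
Step 2 — look for an integer root (rational root theorem: any rational root is an integer divisor of 180). Testing λ = 9:
  p(9) = 729 - 1620 + 1071 - 180 = 0  ✓
  Dividing out (λ - 9): p(λ) = (λ - 9)(λ² - 11λ + 20).
Step 3 — remaining eigenvalues from the quadratic λ² - 11λ + 20 = 0:
  Δ = 11² - 4·20 = 121 - 80 = 41,  λ = (11 ± √41)/2 = (11 ± 6.4031)/2 ≈ 8.7016 or 2.2984.
  Sorted: λ_1 = 9,  λ_2 = 8.7016,  λ_3 = 2.2984  (check: sum = 20 = tr ✓).

Step 4 — unit eigenvector for λ_1 = 9: v spans the null space of (Sigma - λ_1 I), whose rows are
  r_1 = (0, 0, 0),  r_2 = (0, -6, 2),  r_3 = (0, 2, -1).
  v is orthogonal to every row, so take v ∝ r_2 × r_3 = ((-6)·(-1) - (2)·(2), (2)·(0) - (0)·(-1), (0)·(2) - (-6)·(0)) = (2, 0, 0).
  Rescale (divide by 2): u = (1, 0, 0).
  ||u|| = √((1)² + (0)² + (0)²) = √(1) = 1,  v_1 = u/||u|| ≈ (1, 0, 0) (||v_1|| = 1).

λ_1 = 9,  λ_2 = 8.7016,  λ_3 = 2.2984;  v_1 ≈ (1, 0, 0)


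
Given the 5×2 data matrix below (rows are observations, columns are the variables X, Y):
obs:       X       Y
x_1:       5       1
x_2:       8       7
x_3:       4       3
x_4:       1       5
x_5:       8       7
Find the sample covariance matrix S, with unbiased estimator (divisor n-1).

Step 1 — column means:
  mean(X) = (5 + 8 + 4 + 1 + 8) / 5 = 26/5 = 5.2
  mean(Y) = (1 + 7 + 3 + 5 + 7) / 5 = 23/5 = 4.6

Step 2 — sample covariance S[i,j] = (1/(n-1)) · Σ_k (x_{k,i} - mean_i) · (x_{k,j} - mean_j), with n-1 = 4.
  S[X,X] = ((-0.2)·(-0.2) + (2.8)·(2.8) + (-1.2)·(-1.2) + (-4.2)·(-4.2) + (2.8)·(2.8)) / 4 = 34.8/4 = 8.7
  S[X,Y] = ((-0.2)·(-3.6) + (2.8)·(2.4) + (-1.2)·(-1.6) + (-4.2)·(0.4) + (2.8)·(2.4)) / 4 = 14.4/4 = 3.6
  S[Y,Y] = ((-3.6)·(-3.6) + (2.4)·(2.4) + (-1.6)·(-1.6) + (0.4)·(0.4) + (2.4)·(2.4)) / 4 = 27.2/4 = 6.8

S is symmetric (S[j,i] = S[i,j]). Assembling:

S = [[8.7, 3.6],
 [3.6, 6.8]]


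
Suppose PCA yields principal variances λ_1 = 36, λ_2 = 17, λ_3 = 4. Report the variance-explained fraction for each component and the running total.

Step 1 — total variance = trace(Sigma) = Σ λ_i = 36 + 17 + 4 = 57.

Step 2 — fraction explained by component i = λ_i / Σ λ:
  PC1: 36/57 = 0.6316
  PC2: 17/57 = 0.2982
  PC3: 4/57 = 0.0702

Step 3 — cumulative fraction after k components = (λ_1 + ... + λ_k) / Σ λ:
  k = 1: 36/57 = 0.6316
  k = 2: (36 + 17)/57 = 53/57 = 0.9298
  k = 3: (36 + 17 + 4)/57 = 57/57 = 1

Summary (fraction, with percent):

explained: PC1 0.6316 (63.16%), PC2 0.2982 (29.82%), PC3 0.0702 (7.02%);  cumulative: 0.6316, 0.9298, 1


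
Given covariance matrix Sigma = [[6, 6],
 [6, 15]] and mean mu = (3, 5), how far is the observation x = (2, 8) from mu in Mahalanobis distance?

Step 1 — centre the observation: (x - mu) = (-1, 3).

Step 2 — invert Sigma. det(Sigma) = 6·15 - (6)² = 54.
  Sigma^{-1} = (1/det) · [[d, -b], [-b, a]] = [[0.2778, -0.1111],
 [-0.1111, 0.1111]].

Step 3 — form the quadratic (x - mu)^T · Sigma^{-1} · (x - mu):
  Sigma^{-1} · (x - mu) = (-0.6111, 0.4444).
  (x - mu)^T · [Sigma^{-1} · (x - mu)] = (-1)·(-0.6111) + (3)·(0.4444) = 1.9444.

Step 4 — take square root: d = √(1.9444) ≈ 1.3944.

d(x, mu) = √(1.9444) ≈ 1.3944


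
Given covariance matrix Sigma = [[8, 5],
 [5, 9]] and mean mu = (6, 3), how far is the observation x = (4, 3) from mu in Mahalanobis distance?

Step 1 — centre the observation: (x - mu) = (-2, 0).

Step 2 — invert Sigma. det(Sigma) = 8·9 - (5)² = 47.
  Sigma^{-1} = (1/det) · [[d, -b], [-b, a]] = [[0.1915, -0.1064],
 [-0.1064, 0.1702]].

Step 3 — form the quadratic (x - mu)^T · Sigma^{-1} · (x - mu):
  Sigma^{-1} · (x - mu) = (-0.383, 0.2128).
  (x - mu)^T · [Sigma^{-1} · (x - mu)] = (-2)·(-0.383) + (0)·(0.2128) = 0.766.

Step 4 — take square root: d = √(0.766) ≈ 0.8752.

d(x, mu) = √(0.766) ≈ 0.8752


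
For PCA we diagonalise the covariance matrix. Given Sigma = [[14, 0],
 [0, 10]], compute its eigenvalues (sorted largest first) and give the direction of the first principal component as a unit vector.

Step 1 — characteristic polynomial of 2×2 Sigma:
  det(Sigma - λI) = λ² - trace · λ + det = 0.
  trace = 14 + 10 = 24, det = 14·10 - (0)² = 140.
Step 2 — discriminant:
  Δ = trace² - 4·det = 576 - 560 = 16.
Step 3 — eigenvalues:
  λ = (trace ± √Δ)/2 = (24 ± 4)/2,
  λ_1 = 14,  λ_2 = 10.

Step 4 — unit eigenvector for λ_1: Sigma is diagonal, so its eigenvectors are the coordinate axes. λ_1 = 14 is the diagonal entry on the first coordinate axis, hence
  v_1 = (1, 0) (||v_1|| = 1).

λ_1 = 14,  λ_2 = 10;  v_1 ≈ (1, 0)


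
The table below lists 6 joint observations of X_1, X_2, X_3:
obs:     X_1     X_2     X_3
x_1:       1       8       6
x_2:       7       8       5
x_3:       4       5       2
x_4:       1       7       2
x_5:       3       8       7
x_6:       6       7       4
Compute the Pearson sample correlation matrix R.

Step 1 — column means:
  mean(X_1) = (1 + 7 + 4 + 1 + 3 + 6) / 6 = 22/6 = 3.6667
  mean(X_2) = (8 + 8 + 5 + 7 + 8 + 7) / 6 = 43/6 = 7.1667
  mean(X_3) = (6 + 5 + 2 + 2 + 7 + 4) / 6 = 26/6 = 4.3333

Step 2 — sample variances and covariances s[i,j] = (1/(n-1)) · Σ_k (x_{k,i} - mean_i) · (x_{k,j} - mean_j), with n-1 = 5:
  s[X_1,X_1] = ((-2.6667)·(-2.6667) + (3.3333)·(3.3333) + (0.3333)·(0.3333) + (-2.6667)·(-2.6667) + (-0.6667)·(-0.6667) + (2.3333)·(2.3333)) / 5 = 31.3333/5 = 6.2667
  s[X_1,X_2] = ((-2.6667)·(0.8333) + (3.3333)·(0.8333) + (0.3333)·(-2.1667) + (-2.6667)·(-0.1667) + (-0.6667)·(0.8333) + (2.3333)·(-0.1667)) / 5 = -0.6667/5 = -0.1333
  s[X_1,X_3] = ((-2.6667)·(1.6667) + (3.3333)·(0.6667) + (0.3333)·(-2.3333) + (-2.6667)·(-2.3333) + (-0.6667)·(2.6667) + (2.3333)·(-0.3333)) / 5 = 0.6667/5 = 0.1333
  s[X_2,X_2] = ((0.8333)·(0.8333) + (0.8333)·(0.8333) + (-2.1667)·(-2.1667) + (-0.1667)·(-0.1667) + (0.8333)·(0.8333) + (-0.1667)·(-0.1667)) / 5 = 6.8333/5 = 1.3667
  s[X_2,X_3] = ((0.8333)·(1.6667) + (0.8333)·(0.6667) + (-2.1667)·(-2.3333) + (-0.1667)·(-2.3333) + (0.8333)·(2.6667) + (-0.1667)·(-0.3333)) / 5 = 9.6667/5 = 1.9333
  s[X_3,X_3] = ((1.6667)·(1.6667) + (0.6667)·(0.6667) + (-2.3333)·(-2.3333) + (-2.3333)·(-2.3333) + (2.6667)·(2.6667) + (-0.3333)·(-0.3333)) / 5 = 21.3333/5 = 4.2667
  Sample standard deviations s_i = √(s[i,i]):
  s(X_1) = √(6.2667) = 2.5033
  s(X_2) = √(1.3667) = 1.169
  s(X_3) = √(4.2667) = 2.0656

Step 3 — r_{ij} = s_{ij} / (s_i · s_j):
  r[X_1,X_1] = 1 (diagonal).
  r[X_1,X_2] = -0.1333 / (2.5033 · 1.169) = -0.1333 / 2.9265 = -0.0456
  r[X_1,X_3] = 0.1333 / (2.5033 · 2.0656) = 0.1333 / 5.1709 = 0.0258
  r[X_2,X_2] = 1 (diagonal).
  r[X_2,X_3] = 1.9333 / (1.169 · 2.0656) = 1.9333 / 2.4148 = 0.8006
  r[X_3,X_3] = 1 (diagonal).

R is symmetric with unit diagonal. Assembling:

R = [[1, -0.0456, 0.0258],
 [-0.0456, 1, 0.8006],
 [0.0258, 0.8006, 1]]


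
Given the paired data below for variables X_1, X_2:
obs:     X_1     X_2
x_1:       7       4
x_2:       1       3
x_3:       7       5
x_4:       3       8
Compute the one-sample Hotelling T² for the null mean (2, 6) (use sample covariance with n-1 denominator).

Step 1 — sample mean vector:
  mean(X_1) = (7 + 1 + 7 + 3) / 4 = 18/4 = 4.5
  mean(X_2) = (4 + 3 + 5 + 8) / 4 = 20/4 = 5
  x̄ = (4.5, 5),  deviation x̄ - mu_0 = (4.5, 5) - (2, 6) = (2.5, -1).

Step 2 — sample covariance matrix, S[i,j] = (1/(n-1)) · Σ_k (x_{k,i} - mean_i) · (x_{k,j} - mean_j), divisor n-1 = 3:
  S[X_1,X_1] = ((2.5)·(2.5) + (-3.5)·(-3.5) + (2.5)·(2.5) + (-1.5)·(-1.5)) / 3 = 27/3 = 9
  S[X_1,X_2] = ((2.5)·(-1) + (-3.5)·(-2) + (2.5)·(0) + (-1.5)·(3)) / 3 = 0/3 = 0
  S[X_2,X_2] = ((-1)·(-1) + (-2)·(-2) + (0)·(0) + (3)·(3)) / 3 = 14/3 = 4.6667
  S = [[9, 0],
 [0, 4.6667]].

Step 3 — invert S. det(S) = 9·4.6667 - (0)² = 42.
  S^{-1} = (1/det) · [[d, -b], [-b, a]] = [[0.1111, 0],
 [0, 0.2143]].

Step 4 — quadratic form (x̄ - mu_0)^T · S^{-1} · (x̄ - mu_0):
  S^{-1} · (x̄ - mu_0) = (0.2778, -0.2143),
  (x̄ - mu_0)^T · [...] = (2.5)·(0.2778) + (-1)·(-0.2143) = 0.9087.

Step 5 — scale by n: T² = 4 · 0.9087 = 3.6349.

T² ≈ 3.6349


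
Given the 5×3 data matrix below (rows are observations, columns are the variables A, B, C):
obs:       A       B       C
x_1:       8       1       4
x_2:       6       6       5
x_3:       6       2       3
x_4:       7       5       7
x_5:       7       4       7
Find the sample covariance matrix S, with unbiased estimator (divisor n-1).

Step 1 — column means:
  mean(A) = (8 + 6 + 6 + 7 + 7) / 5 = 34/5 = 6.8
  mean(B) = (1 + 6 + 2 + 5 + 4) / 5 = 18/5 = 3.6
  mean(C) = (4 + 5 + 3 + 7 + 7) / 5 = 26/5 = 5.2

Step 2 — sample covariance S[i,j] = (1/(n-1)) · Σ_k (x_{k,i} - mean_i) · (x_{k,j} - mean_j), with n-1 = 4.
  S[A,A] = ((1.2)·(1.2) + (-0.8)·(-0.8) + (-0.8)·(-0.8) + (0.2)·(0.2) + (0.2)·(0.2)) / 4 = 2.8/4 = 0.7
  S[A,B] = ((1.2)·(-2.6) + (-0.8)·(2.4) + (-0.8)·(-1.6) + (0.2)·(1.4) + (0.2)·(0.4)) / 4 = -3.4/4 = -0.85
  S[A,C] = ((1.2)·(-1.2) + (-0.8)·(-0.2) + (-0.8)·(-2.2) + (0.2)·(1.8) + (0.2)·(1.8)) / 4 = 1.2/4 = 0.3
  S[B,B] = ((-2.6)·(-2.6) + (2.4)·(2.4) + (-1.6)·(-1.6) + (1.4)·(1.4) + (0.4)·(0.4)) / 4 = 17.2/4 = 4.3
  S[B,C] = ((-2.6)·(-1.2) + (2.4)·(-0.2) + (-1.6)·(-2.2) + (1.4)·(1.8) + (0.4)·(1.8)) / 4 = 9.4/4 = 2.35
  S[C,C] = ((-1.2)·(-1.2) + (-0.2)·(-0.2) + (-2.2)·(-2.2) + (1.8)·(1.8) + (1.8)·(1.8)) / 4 = 12.8/4 = 3.2

S is symmetric (S[j,i] = S[i,j]). Assembling:

S = [[0.7, -0.85, 0.3],
 [-0.85, 4.3, 2.35],
 [0.3, 2.35, 3.2]]


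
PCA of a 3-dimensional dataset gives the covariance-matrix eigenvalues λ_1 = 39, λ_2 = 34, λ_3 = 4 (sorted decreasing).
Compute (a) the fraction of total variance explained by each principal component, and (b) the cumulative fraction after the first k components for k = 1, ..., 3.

Step 1 — total variance = trace(Sigma) = Σ λ_i = 39 + 34 + 4 = 77.

Step 2 — fraction explained by component i = λ_i / Σ λ:
  PC1: 39/77 = 0.5065
  PC2: 34/77 = 0.4416
  PC3: 4/77 = 0.0519

Step 3 — cumulative fraction after k components = (λ_1 + ... + λ_k) / Σ λ:
  k = 1: 39/77 = 0.5065
  k = 2: (39 + 34)/77 = 73/77 = 0.9481
  k = 3: (39 + 34 + 4)/77 = 77/77 = 1

Summary (fraction, with percent):

explained: PC1 0.5065 (50.65%), PC2 0.4416 (44.16%), PC3 0.0519 (5.19%);  cumulative: 0.5065, 0.9481, 1


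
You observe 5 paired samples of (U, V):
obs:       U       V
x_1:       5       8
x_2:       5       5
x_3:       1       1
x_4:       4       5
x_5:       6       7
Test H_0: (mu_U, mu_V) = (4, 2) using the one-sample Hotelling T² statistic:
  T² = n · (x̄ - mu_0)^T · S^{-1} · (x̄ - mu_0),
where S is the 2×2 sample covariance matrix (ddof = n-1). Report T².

Step 1 — sample mean vector:
  mean(U) = (5 + 5 + 1 + 4 + 6) / 5 = 21/5 = 4.2
  mean(V) = (8 + 5 + 1 + 5 + 7) / 5 = 26/5 = 5.2
  x̄ = (4.2, 5.2),  deviation x̄ - mu_0 = (4.2, 5.2) - (4, 2) = (0.2, 3.2).

Step 2 — sample covariance matrix, S[i,j] = (1/(n-1)) · Σ_k (x_{k,i} - mean_i) · (x_{k,j} - mean_j), divisor n-1 = 4:
  S[U,U] = ((0.8)·(0.8) + (0.8)·(0.8) + (-3.2)·(-3.2) + (-0.2)·(-0.2) + (1.8)·(1.8)) / 4 = 14.8/4 = 3.7
  S[U,V] = ((0.8)·(2.8) + (0.8)·(-0.2) + (-3.2)·(-4.2) + (-0.2)·(-0.2) + (1.8)·(1.8)) / 4 = 18.8/4 = 4.7
  S[V,V] = ((2.8)·(2.8) + (-0.2)·(-0.2) + (-4.2)·(-4.2) + (-0.2)·(-0.2) + (1.8)·(1.8)) / 4 = 28.8/4 = 7.2
  S = [[3.7, 4.7],
 [4.7, 7.2]].

Step 3 — invert S. det(S) = 3.7·7.2 - (4.7)² = 4.55.
  S^{-1} = (1/det) · [[d, -b], [-b, a]] = [[1.5824, -1.033],
 [-1.033, 0.8132]].

Step 4 — quadratic form (x̄ - mu_0)^T · S^{-1} · (x̄ - mu_0):
  S^{-1} · (x̄ - mu_0) = (-2.989, 2.3956),
  (x̄ - mu_0)^T · [...] = (0.2)·(-2.989) + (3.2)·(2.3956) = 7.0681.

Step 5 — scale by n: T² = 5 · 7.0681 = 35.3407.

T² ≈ 35.3407


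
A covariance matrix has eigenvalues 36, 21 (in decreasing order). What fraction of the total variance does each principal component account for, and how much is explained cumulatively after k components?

Step 1 — total variance = trace(Sigma) = Σ λ_i = 36 + 21 = 57.

Step 2 — fraction explained by component i = λ_i / Σ λ:
  PC1: 36/57 = 0.6316
  PC2: 21/57 = 0.3684

Step 3 — cumulative fraction after k components = (λ_1 + ... + λ_k) / Σ λ:
  k = 1: 36/57 = 0.6316
  k = 2: (36 + 21)/57 = 57/57 = 1

Summary (fraction, with percent):

explained: PC1 0.6316 (63.16%), PC2 0.3684 (36.84%);  cumulative: 0.6316, 1


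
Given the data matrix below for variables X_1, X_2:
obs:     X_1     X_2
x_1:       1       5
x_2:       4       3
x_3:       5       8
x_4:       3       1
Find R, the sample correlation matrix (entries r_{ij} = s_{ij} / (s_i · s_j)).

Step 1 — column means:
  mean(X_1) = (1 + 4 + 5 + 3) / 4 = 13/4 = 3.25
  mean(X_2) = (5 + 3 + 8 + 1) / 4 = 17/4 = 4.25

Step 2 — sample variances and covariances s[i,j] = (1/(n-1)) · Σ_k (x_{k,i} - mean_i) · (x_{k,j} - mean_j), with n-1 = 3:
  s[X_1,X_1] = ((-2.25)·(-2.25) + (0.75)·(0.75) + (1.75)·(1.75) + (-0.25)·(-0.25)) / 3 = 8.75/3 = 2.9167
  s[X_1,X_2] = ((-2.25)·(0.75) + (0.75)·(-1.25) + (1.75)·(3.75) + (-0.25)·(-3.25)) / 3 = 4.75/3 = 1.5833
  s[X_2,X_2] = ((0.75)·(0.75) + (-1.25)·(-1.25) + (3.75)·(3.75) + (-3.25)·(-3.25)) / 3 = 26.75/3 = 8.9167
  Sample standard deviations s_i = √(s[i,i]):
  s(X_1) = √(2.9167) = 1.7078
  s(X_2) = √(8.9167) = 2.9861

Step 3 — r_{ij} = s_{ij} / (s_i · s_j):
  r[X_1,X_1] = 1 (diagonal).
  r[X_1,X_2] = 1.5833 / (1.7078 · 2.9861) = 1.5833 / 5.0997 = 0.3105
  r[X_2,X_2] = 1 (diagonal).

R is symmetric with unit diagonal. Assembling:

R = [[1, 0.3105],
 [0.3105, 1]]


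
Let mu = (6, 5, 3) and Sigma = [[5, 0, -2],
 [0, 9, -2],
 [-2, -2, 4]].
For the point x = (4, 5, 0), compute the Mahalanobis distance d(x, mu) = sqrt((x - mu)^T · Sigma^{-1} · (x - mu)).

Step 1 — centre the observation: (x - mu) = (-2, 0, -3).

Step 2 — invert Sigma (cofactor / det for 3×3, or solve directly):
  Sigma^{-1} = [[0.2581, 0.0323, 0.1452],
 [0.0323, 0.129, 0.0806],
 [0.1452, 0.0806, 0.3629]].

Step 3 — form the quadratic (x - mu)^T · Sigma^{-1} · (x - mu):
  Sigma^{-1} · (x - mu) = (-0.9516, -0.3065, -1.379).
  (x - mu)^T · [Sigma^{-1} · (x - mu)] = (-2)·(-0.9516) + (0)·(-0.3065) + (-3)·(-1.379) = 6.0403.

Step 4 — take square root: d = √(6.0403) ≈ 2.4577.

d(x, mu) = √(6.0403) ≈ 2.4577


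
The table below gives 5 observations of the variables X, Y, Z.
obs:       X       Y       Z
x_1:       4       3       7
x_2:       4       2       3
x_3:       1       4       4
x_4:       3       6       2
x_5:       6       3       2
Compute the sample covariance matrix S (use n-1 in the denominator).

Step 1 — column means:
  mean(X) = (4 + 4 + 1 + 3 + 6) / 5 = 18/5 = 3.6
  mean(Y) = (3 + 2 + 4 + 6 + 3) / 5 = 18/5 = 3.6
  mean(Z) = (7 + 3 + 4 + 2 + 2) / 5 = 18/5 = 3.6

Step 2 — sample covariance S[i,j] = (1/(n-1)) · Σ_k (x_{k,i} - mean_i) · (x_{k,j} - mean_j), with n-1 = 4.
  S[X,X] = ((0.4)·(0.4) + (0.4)·(0.4) + (-2.6)·(-2.6) + (-0.6)·(-0.6) + (2.4)·(2.4)) / 4 = 13.2/4 = 3.3
  S[X,Y] = ((0.4)·(-0.6) + (0.4)·(-1.6) + (-2.6)·(0.4) + (-0.6)·(2.4) + (2.4)·(-0.6)) / 4 = -4.8/4 = -1.2
  S[X,Z] = ((0.4)·(3.4) + (0.4)·(-0.6) + (-2.6)·(0.4) + (-0.6)·(-1.6) + (2.4)·(-1.6)) / 4 = -2.8/4 = -0.7
  S[Y,Y] = ((-0.6)·(-0.6) + (-1.6)·(-1.6) + (0.4)·(0.4) + (2.4)·(2.4) + (-0.6)·(-0.6)) / 4 = 9.2/4 = 2.3
  S[Y,Z] = ((-0.6)·(3.4) + (-1.6)·(-0.6) + (0.4)·(0.4) + (2.4)·(-1.6) + (-0.6)·(-1.6)) / 4 = -3.8/4 = -0.95
  S[Z,Z] = ((3.4)·(3.4) + (-0.6)·(-0.6) + (0.4)·(0.4) + (-1.6)·(-1.6) + (-1.6)·(-1.6)) / 4 = 17.2/4 = 4.3

S is symmetric (S[j,i] = S[i,j]). Assembling:

S = [[3.3, -1.2, -0.7],
 [-1.2, 2.3, -0.95],
 [-0.7, -0.95, 4.3]]


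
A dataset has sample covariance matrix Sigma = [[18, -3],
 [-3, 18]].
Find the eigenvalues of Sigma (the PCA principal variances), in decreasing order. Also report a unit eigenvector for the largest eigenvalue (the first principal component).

Step 1 — characteristic polynomial of 2×2 Sigma:
  det(Sigma - λI) = λ² - trace · λ + det = 0.
  trace = 18 + 18 = 36, det = 18·18 - (-3)² = 315.
Step 2 — discriminant:
  Δ = trace² - 4·det = 1296 - 1260 = 36.
Step 3 — eigenvalues:
  λ = (trace ± √Δ)/2 = (36 ± 6)/2,
  λ_1 = 21,  λ_2 = 15.

Step 4 — unit eigenvector for λ_1: solve (Sigma - λ_1 I)v = 0. First row:
  (18 - 21)·v_x + (-3)·v_y = 0, i.e. (-3)·v_x + (-3)·v_y = 0,
  so v ∝ (b, λ_1 - a) = (-3, 3); multiply by -1 so the first entry is positive: u = (3, -3).
  ||u|| = √((3)² + (-3)²) = √(18) ≈ 4.2426,
  v_1 = u/||u|| ≈ (0.7071, -0.7071) (||v_1|| = 1).

λ_1 = 21,  λ_2 = 15;  v_1 ≈ (0.7071, -0.7071)


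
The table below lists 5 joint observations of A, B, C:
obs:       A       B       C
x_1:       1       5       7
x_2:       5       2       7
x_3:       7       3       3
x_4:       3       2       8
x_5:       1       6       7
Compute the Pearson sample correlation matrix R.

Step 1 — column means:
  mean(A) = (1 + 5 + 7 + 3 + 1) / 5 = 17/5 = 3.4
  mean(B) = (5 + 2 + 3 + 2 + 6) / 5 = 18/5 = 3.6
  mean(C) = (7 + 7 + 3 + 8 + 7) / 5 = 32/5 = 6.4

Step 2 — sample variances and covariances s[i,j] = (1/(n-1)) · Σ_k (x_{k,i} - mean_i) · (x_{k,j} - mean_j), with n-1 = 4:
  s[A,A] = ((-2.4)·(-2.4) + (1.6)·(1.6) + (3.6)·(3.6) + (-0.4)·(-0.4) + (-2.4)·(-2.4)) / 4 = 27.2/4 = 6.8
  s[A,B] = ((-2.4)·(1.4) + (1.6)·(-1.6) + (3.6)·(-0.6) + (-0.4)·(-1.6) + (-2.4)·(2.4)) / 4 = -13.2/4 = -3.3
  s[A,C] = ((-2.4)·(0.6) + (1.6)·(0.6) + (3.6)·(-3.4) + (-0.4)·(1.6) + (-2.4)·(0.6)) / 4 = -14.8/4 = -3.7
  s[B,B] = ((1.4)·(1.4) + (-1.6)·(-1.6) + (-0.6)·(-0.6) + (-1.6)·(-1.6) + (2.4)·(2.4)) / 4 = 13.2/4 = 3.3
  s[B,C] = ((1.4)·(0.6) + (-1.6)·(0.6) + (-0.6)·(-3.4) + (-1.6)·(1.6) + (2.4)·(0.6)) / 4 = 0.8/4 = 0.2
  s[C,C] = ((0.6)·(0.6) + (0.6)·(0.6) + (-3.4)·(-3.4) + (1.6)·(1.6) + (0.6)·(0.6)) / 4 = 15.2/4 = 3.8
  Sample standard deviations s_i = √(s[i,i]):
  s(A) = √(6.8) = 2.6077
  s(B) = √(3.3) = 1.8166
  s(C) = √(3.8) = 1.9494

Step 3 — r_{ij} = s_{ij} / (s_i · s_j):
  r[A,A] = 1 (diagonal).
  r[A,B] = -3.3 / (2.6077 · 1.8166) = -3.3 / 4.7371 = -0.6966
  r[A,C] = -3.7 / (2.6077 · 1.9494) = -3.7 / 5.0833 = -0.7279
  r[B,B] = 1 (diagonal).
  r[B,C] = 0.2 / (1.8166 · 1.9494) = 0.2 / 3.5412 = 0.0565
  r[C,C] = 1 (diagonal).

R is symmetric with unit diagonal. Assembling:

R = [[1, -0.6966, -0.7279],
 [-0.6966, 1, 0.0565],
 [-0.7279, 0.0565, 1]]


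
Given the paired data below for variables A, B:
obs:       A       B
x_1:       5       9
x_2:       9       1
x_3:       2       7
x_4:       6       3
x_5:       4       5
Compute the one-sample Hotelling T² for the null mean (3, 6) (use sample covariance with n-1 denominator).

Step 1 — sample mean vector:
  mean(A) = (5 + 9 + 2 + 6 + 4) / 5 = 26/5 = 5.2
  mean(B) = (9 + 1 + 7 + 3 + 5) / 5 = 25/5 = 5
  x̄ = (5.2, 5),  deviation x̄ - mu_0 = (5.2, 5) - (3, 6) = (2.2, -1).

Step 2 — sample covariance matrix, S[i,j] = (1/(n-1)) · Σ_k (x_{k,i} - mean_i) · (x_{k,j} - mean_j), divisor n-1 = 4:
  S[A,A] = ((-0.2)·(-0.2) + (3.8)·(3.8) + (-3.2)·(-3.2) + (0.8)·(0.8) + (-1.2)·(-1.2)) / 4 = 26.8/4 = 6.7
  S[A,B] = ((-0.2)·(4) + (3.8)·(-4) + (-3.2)·(2) + (0.8)·(-2) + (-1.2)·(0)) / 4 = -24/4 = -6
  S[B,B] = ((4)·(4) + (-4)·(-4) + (2)·(2) + (-2)·(-2) + (0)·(0)) / 4 = 40/4 = 10
  S = [[6.7, -6],
 [-6, 10]].

Step 3 — invert S. det(S) = 6.7·10 - (-6)² = 31.
  S^{-1} = (1/det) · [[d, -b], [-b, a]] = [[0.3226, 0.1935],
 [0.1935, 0.2161]].

Step 4 — quadratic form (x̄ - mu_0)^T · S^{-1} · (x̄ - mu_0):
  S^{-1} · (x̄ - mu_0) = (0.5161, 0.2097),
  (x̄ - mu_0)^T · [...] = (2.2)·(0.5161) + (-1)·(0.2097) = 0.9258.

Step 5 — scale by n: T² = 5 · 0.9258 = 4.629.

T² ≈ 4.629


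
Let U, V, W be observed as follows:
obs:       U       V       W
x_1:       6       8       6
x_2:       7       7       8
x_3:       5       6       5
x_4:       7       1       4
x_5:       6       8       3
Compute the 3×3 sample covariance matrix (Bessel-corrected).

Step 1 — column means:
  mean(U) = (6 + 7 + 5 + 7 + 6) / 5 = 31/5 = 6.2
  mean(V) = (8 + 7 + 6 + 1 + 8) / 5 = 30/5 = 6
  mean(W) = (6 + 8 + 5 + 4 + 3) / 5 = 26/5 = 5.2

Step 2 — sample covariance S[i,j] = (1/(n-1)) · Σ_k (x_{k,i} - mean_i) · (x_{k,j} - mean_j), with n-1 = 4.
  S[U,U] = ((-0.2)·(-0.2) + (0.8)·(0.8) + (-1.2)·(-1.2) + (0.8)·(0.8) + (-0.2)·(-0.2)) / 4 = 2.8/4 = 0.7
  S[U,V] = ((-0.2)·(2) + (0.8)·(1) + (-1.2)·(0) + (0.8)·(-5) + (-0.2)·(2)) / 4 = -4/4 = -1
  S[U,W] = ((-0.2)·(0.8) + (0.8)·(2.8) + (-1.2)·(-0.2) + (0.8)·(-1.2) + (-0.2)·(-2.2)) / 4 = 1.8/4 = 0.45
  S[V,V] = ((2)·(2) + (1)·(1) + (0)·(0) + (-5)·(-5) + (2)·(2)) / 4 = 34/4 = 8.5
  S[V,W] = ((2)·(0.8) + (1)·(2.8) + (0)·(-0.2) + (-5)·(-1.2) + (2)·(-2.2)) / 4 = 6/4 = 1.5
  S[W,W] = ((0.8)·(0.8) + (2.8)·(2.8) + (-0.2)·(-0.2) + (-1.2)·(-1.2) + (-2.2)·(-2.2)) / 4 = 14.8/4 = 3.7

S is symmetric (S[j,i] = S[i,j]). Assembling:

S = [[0.7, -1, 0.45],
 [-1, 8.5, 1.5],
 [0.45, 1.5, 3.7]]


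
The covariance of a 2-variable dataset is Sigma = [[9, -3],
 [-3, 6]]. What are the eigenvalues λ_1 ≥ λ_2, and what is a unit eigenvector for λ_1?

Step 1 — characteristic polynomial of 2×2 Sigma:
  det(Sigma - λI) = λ² - trace · λ + det = 0.
  trace = 9 + 6 = 15, det = 9·6 - (-3)² = 45.
Step 2 — discriminant:
  Δ = trace² - 4·det = 225 - 180 = 45.
Step 3 — eigenvalues:
  λ = (trace ± √Δ)/2 = (15 ± 6.7082)/2,
  λ_1 = 10.8541,  λ_2 = 4.1459.

Step 4 — unit eigenvector for λ_1: solve (Sigma - λ_1 I)v = 0. First row:
  (9 - 10.8541)·v_x + (-3)·v_y = 0, i.e. (-1.8541)·v_x + (-3)·v_y = 0,
  so v ∝ (b, λ_1 - a) = (-3, 1.8541); multiply by -1 so the first entry is positive: u = (3, -1.8541).
  ||u|| = √((3)² + (-1.8541)²) = √(12.4377) ≈ 3.5267,
  v_1 = u/||u|| ≈ (0.8507, -0.5257) (||v_1|| = 1).

λ_1 = 10.8541,  λ_2 = 4.1459;  v_1 ≈ (0.8507, -0.5257)


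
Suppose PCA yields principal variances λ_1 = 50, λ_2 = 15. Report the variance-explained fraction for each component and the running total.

Step 1 — total variance = trace(Sigma) = Σ λ_i = 50 + 15 = 65.

Step 2 — fraction explained by component i = λ_i / Σ λ:
  PC1: 50/65 = 0.7692
  PC2: 15/65 = 0.2308

Step 3 — cumulative fraction after k components = (λ_1 + ... + λ_k) / Σ λ:
  k = 1: 50/65 = 0.7692
  k = 2: (50 + 15)/65 = 65/65 = 1

Summary (fraction, with percent):

explained: PC1 0.7692 (76.92%), PC2 0.2308 (23.08%);  cumulative: 0.7692, 1


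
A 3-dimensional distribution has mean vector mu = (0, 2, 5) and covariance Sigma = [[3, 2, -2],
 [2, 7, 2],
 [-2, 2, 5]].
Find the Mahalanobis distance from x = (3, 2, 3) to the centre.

Step 1 — centre the observation: (x - mu) = (3, 0, -2).

Step 2 — invert Sigma (cofactor / det for 3×3, or solve directly):
  Sigma^{-1} = [[1.069, -0.4828, 0.6207],
 [-0.4828, 0.3793, -0.3448],
 [0.6207, -0.3448, 0.5862]].

Step 3 — form the quadratic (x - mu)^T · Sigma^{-1} · (x - mu):
  Sigma^{-1} · (x - mu) = (1.9655, -0.7586, 0.6897).
  (x - mu)^T · [Sigma^{-1} · (x - mu)] = (3)·(1.9655) + (0)·(-0.7586) + (-2)·(0.6897) = 4.5172.

Step 4 — take square root: d = √(4.5172) ≈ 2.1254.

d(x, mu) = √(4.5172) ≈ 2.1254
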